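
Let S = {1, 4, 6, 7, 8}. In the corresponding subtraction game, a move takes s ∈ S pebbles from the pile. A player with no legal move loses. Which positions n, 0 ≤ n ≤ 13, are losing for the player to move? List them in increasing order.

0, 2, 5

n :  0  1  2  3  4  5  6  7  8  9 10 11 12 13
G :  0  1  0  1  2  0  1  2  3  2  3  4  5  3
P-positions are exactly the n with G(n) = 0.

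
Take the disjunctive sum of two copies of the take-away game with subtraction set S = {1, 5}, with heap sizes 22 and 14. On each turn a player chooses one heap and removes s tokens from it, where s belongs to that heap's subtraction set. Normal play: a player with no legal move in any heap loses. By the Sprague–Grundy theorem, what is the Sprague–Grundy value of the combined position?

All heaps use S = {1, 5}:
G(0) = 0
G(1) = mex{0} = 1
G(2) = mex{1} = 0
G(3) = mex{0} = 1
G(4) = mex{1} = 0
G(5) = mex{0,0} = 1
G(6) = mex{1,1} = 0
G(7) = mex{0,0} = 1
G(8) = mex{1,1} = 0
G(9) = mex{0,0} = 1
G(10) = mex{1,1} = 0
G(11) = mex{0,0} = 1
G(12) = mex{1,1} = 0
G(13) = mex{0,0} = 1
G(14) = mex{1,1} = 0
G(15) = mex{0,0} = 1
G(16) = mex{1,1} = 0
G(17) = mex{0,0} = 1
G(18) = mex{1,1} = 0
G(19) = mex{0,0} = 1
G(20) = mex{1,1} = 0
G(21) = mex{0,0} = 1
G(22) = mex{1,1} = 0
Heap A: G(22) = 0.
Heap B: G(14) = 0.
Combined Grundy value = 0 ⊕ 0 = 0.

0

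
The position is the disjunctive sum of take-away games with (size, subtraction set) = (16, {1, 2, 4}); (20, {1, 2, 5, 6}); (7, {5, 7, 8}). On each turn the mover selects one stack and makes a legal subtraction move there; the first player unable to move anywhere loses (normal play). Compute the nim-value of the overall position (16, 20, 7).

Stack A, S = {1, 2, 4}:
n :  0  1  2  3  4  5  6  7  8  9 10 11 12 13 14 15 16
G :  0  1  2  0  1  2  0  1  2  0  1  2  0  1  2  0  1
G_A(16) = 1.
Stack B, S = {1, 2, 5, 6}:
G(0) = 0
G(1) = mex{0} = 1
G(2) = mex{1,0} = 2
G(3) = mex{2,1} = 0
G(4) = mex{0,2} = 1
G(5) = mex{1,0,0} = 2
G(6) = mex{2,1,1,0} = 3
G(7) = mex{3,2,2,1} = 0
G(8) = mex{0,3,0,2} = 1
G(9) = mex{1,0,1,0} = 2
G(10) = mex{2,1,2,1} = 0
G(11) = mex{0,2,3,2} = 1
G(12) = mex{1,0,0,3} = 2
G(13) = mex{2,1,1,0} = 3
G(14) = mex{3,2,2,1} = 0
G(15) = mex{0,3,0,2} = 1
G(16) = mex{1,0,1,0} = 2
G(17) = mex{2,1,2,1} = 0
G(18) = mex{0,2,3,2} = 1
G(19) = mex{1,0,0,3} = 2
G(20) = mex{2,1,1,0} = 3
G_B(20) = 3.
Stack C, S = {5, 7, 8}:
G(0) = 0
G(1) = mex{} = 0
G(2) = mex{} = 0
G(3) = mex{} = 0
G(4) = mex{} = 0
G(5) = mex{0} = 1
G(6) = mex{0} = 1
G(7) = mex{0,0} = 1
G_C(7) = 1.
Combined Grundy value = 1 ⊕ 3 ⊕ 1 = 3.

3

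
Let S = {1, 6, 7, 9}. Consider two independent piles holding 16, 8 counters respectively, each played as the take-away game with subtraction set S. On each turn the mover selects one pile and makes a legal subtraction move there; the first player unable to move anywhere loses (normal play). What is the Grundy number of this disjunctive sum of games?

All piles use S = {1, 6, 7, 9}:
n :  0  1  2  3  4  5  6  7  8  9 10 11 12 13 14 15 16
G :  0  1  0  1  0  1  2  3  2  3  2  3  0  1  0  1  0
Pile A: G(16) = 0.
Pile B: G(8) = 2.
Combined Grundy value = 0 ⊕ 2 = 2.

2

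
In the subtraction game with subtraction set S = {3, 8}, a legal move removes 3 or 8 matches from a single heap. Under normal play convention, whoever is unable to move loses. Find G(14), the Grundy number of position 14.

G(0) = 0
G(1) = mex{} = 0
G(2) = mex{} = 0
G(3) = mex{0} = 1
G(4) = mex{0} = 1
G(5) = mex{0} = 1
G(6) = mex{1} = 0
G(7) = mex{1} = 0
G(8) = mex{1,0} = 2
G(9) = mex{0,0} = 1
G(10) = mex{0,0} = 1
G(11) = mex{2,1} = 0
G(12) = mex{1,1} = 0
G(13) = mex{1,1} = 0
G(14) = mex{0,0} = 1

1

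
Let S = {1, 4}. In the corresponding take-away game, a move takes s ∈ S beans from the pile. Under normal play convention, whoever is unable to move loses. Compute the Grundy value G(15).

0

n :  0  1  2  3  4  5  6  7  8  9 10 11 12 13 14 15
G :  0  1  0  1  2  0  1  0  1  2  0  1  0  1  2  0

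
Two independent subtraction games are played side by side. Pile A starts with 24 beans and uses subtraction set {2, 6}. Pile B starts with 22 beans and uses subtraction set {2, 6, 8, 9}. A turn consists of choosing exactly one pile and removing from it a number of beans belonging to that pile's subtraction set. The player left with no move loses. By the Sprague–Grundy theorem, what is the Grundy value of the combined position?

1

Pile A, S = {2, 6}:
G(0) = 0
G(1) = mex{} = 0
G(2) = mex{0} = 1
G(3) = mex{0} = 1
G(4) = mex{1} = 0
G(5) = mex{1} = 0
G(6) = mex{0,0} = 1
G(7) = mex{0,0} = 1
G(8) = mex{1,1} = 0
G(9) = mex{1,1} = 0
G(10) = mex{0,0} = 1
G(11) = mex{0,0} = 1
G(12) = mex{1,1} = 0
G(13) = mex{1,1} = 0
G(14) = mex{0,0} = 1
G(15) = mex{0,0} = 1
G(16) = mex{1,1} = 0
G(17) = mex{1,1} = 0
G(18) = mex{0,0} = 1
G(19) = mex{0,0} = 1
G(20) = mex{1,1} = 0
G(21) = mex{1,1} = 0
G(22) = mex{0,0} = 1
G(23) = mex{0,0} = 1
G(24) = mex{1,1} = 0
G_A(24) = 0.
Pile B, S = {2, 6, 8, 9}:
n :  0  1  2  3  4  5  6  7  8  9 10 11 12 13 14 15 16 17 18 19 20 21 22
G :  0  0  1  1  0  0  1  1  2  2  3  3  2  2  3  0  0  1  1  0  0  1  1
G_B(22) = 1.
Combined Grundy value = 0 ⊕ 1 = 1.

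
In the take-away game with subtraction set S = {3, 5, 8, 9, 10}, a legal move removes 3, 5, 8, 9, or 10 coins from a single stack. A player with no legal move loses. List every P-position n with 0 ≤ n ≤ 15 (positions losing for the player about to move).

G(0) = 0
G(1) = mex{} = 0
G(2) = mex{} = 0
G(3) = mex{0} = 1
G(4) = mex{0} = 1
G(5) = mex{0,0} = 1
G(6) = mex{1,0} = 2
G(7) = mex{1,0} = 2
G(8) = mex{1,1,0} = 2
G(9) = mex{2,1,0,0} = 3
G(10) = mex{2,1,0,0,0} = 3
G(11) = mex{2,2,1,0,0} = 3
G(12) = mex{3,2,1,1,0} = 4
G(13) = mex{3,2,1,1,1} = 0
G(14) = mex{3,3,2,1,1} = 0
G(15) = mex{4,3,2,2,1} = 0
P-positions are exactly the n with G(n) = 0.

0, 1, 2, 13, 14, 15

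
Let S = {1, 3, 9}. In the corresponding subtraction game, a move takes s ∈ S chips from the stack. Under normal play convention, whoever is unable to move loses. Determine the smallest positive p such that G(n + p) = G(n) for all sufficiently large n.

n :  0  1  2  3  4  5  6  7  8  9 10 11 12 13 14
G :  0  1  0  1  0  1  0  1  0  1  0  1  0  1  0
G(n+2) = G(n) holds for n = 0,…,8 (a full window of length max(S) = 9), so the sequence is purely periodic with period 2.

2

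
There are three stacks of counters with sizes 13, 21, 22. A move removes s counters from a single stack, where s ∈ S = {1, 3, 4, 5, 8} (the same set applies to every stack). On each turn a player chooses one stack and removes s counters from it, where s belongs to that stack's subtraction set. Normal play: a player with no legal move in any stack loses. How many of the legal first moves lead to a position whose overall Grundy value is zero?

4

All stacks use S = {1, 3, 4, 5, 8}:
G(0) = 0
G(1) = mex{0} = 1
G(2) = mex{1} = 0
G(3) = mex{0,0} = 1
G(4) = mex{1,1,0} = 2
G(5) = mex{2,0,1,0} = 3
G(6) = mex{3,1,0,1} = 2
G(7) = mex{2,2,1,0} = 3
G(8) = mex{3,3,2,1,0} = 4
G(9) = mex{4,2,3,2,1} = 0
G(10) = mex{0,3,2,3,0} = 1
G(11) = mex{1,4,3,2,1} = 0
G(12) = mex{0,0,4,3,2} = 1
G(13) = mex{1,1,0,4,3} = 2
G(14) = mex{2,0,1,0,2} = 3
G(15) = mex{3,1,0,1,3} = 2
G(16) = mex{2,2,1,0,4} = 3
G(17) = mex{3,3,2,1,0} = 4
G(18) = mex{4,2,3,2,1} = 0
G(19) = mex{0,3,2,3,0} = 1
G(20) = mex{1,4,3,2,1} = 0
G(21) = mex{0,0,4,3,2} = 1
G(22) = mex{1,1,0,4,3} = 2
Stack A: G(13) = 2.
Stack B: G(21) = 1.
Stack C: G(22) = 2.
Combined Grundy value = 2 ⊕ 1 ⊕ 2 = 1.
A winning move leaves total XOR = 0, i.e. changes one component's Grundy value g to g ⊕ X where X is the current total.
Stack A: need g' = 2⊕1 = 3. Options: 13−1→G=1, 13−3→G=1, 13−4→G=0, 13−5→G=4, 13−8→G=3. Hits: 1.
Stack B: need g' = 1⊕1 = 0. Options: 21−1→G=0, 21−3→G=0, 21−4→G=4, 21−5→G=3, 21−8→G=2. Hits: 2.
Stack C: need g' = 2⊕1 = 3. Options: 22−1→G=1, 22−3→G=1, 22−4→G=0, 22−5→G=4, 22−8→G=3. Hits: 1.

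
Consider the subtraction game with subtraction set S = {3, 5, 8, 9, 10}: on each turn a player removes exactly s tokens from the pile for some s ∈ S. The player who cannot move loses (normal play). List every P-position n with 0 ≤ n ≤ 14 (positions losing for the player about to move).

0, 1, 2, 13, 14

G(0) = 0
G(1) = mex{} = 0
G(2) = mex{} = 0
G(3) = mex{0} = 1
G(4) = mex{0} = 1
G(5) = mex{0,0} = 1
G(6) = mex{1,0} = 2
G(7) = mex{1,0} = 2
G(8) = mex{1,1,0} = 2
G(9) = mex{2,1,0,0} = 3
G(10) = mex{2,1,0,0,0} = 3
G(11) = mex{2,2,1,0,0} = 3
G(12) = mex{3,2,1,1,0} = 4
G(13) = mex{3,2,1,1,1} = 0
G(14) = mex{3,3,2,1,1} = 0
P-positions are exactly the n with G(n) = 0.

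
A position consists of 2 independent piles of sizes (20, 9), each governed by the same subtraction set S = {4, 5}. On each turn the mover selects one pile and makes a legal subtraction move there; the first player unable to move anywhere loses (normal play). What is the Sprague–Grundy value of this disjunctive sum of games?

All piles use S = {4, 5}:
G(0) = 0
G(1) = mex{} = 0
G(2) = mex{} = 0
G(3) = mex{} = 0
G(4) = mex{0} = 1
G(5) = mex{0,0} = 1
G(6) = mex{0,0} = 1
G(7) = mex{0,0} = 1
G(8) = mex{1,0} = 2
G(9) = mex{1,1} = 0
G(10) = mex{1,1} = 0
G(11) = mex{1,1} = 0
G(12) = mex{2,1} = 0
G(13) = mex{0,2} = 1
G(14) = mex{0,0} = 1
G(15) = mex{0,0} = 1
G(16) = mex{0,0} = 1
G(17) = mex{1,0} = 2
G(18) = mex{1,1} = 0
G(19) = mex{1,1} = 0
G(20) = mex{1,1} = 0
Pile A: G(20) = 0.
Pile B: G(9) = 0.
Combined Grundy value = 0 ⊕ 0 = 0.

0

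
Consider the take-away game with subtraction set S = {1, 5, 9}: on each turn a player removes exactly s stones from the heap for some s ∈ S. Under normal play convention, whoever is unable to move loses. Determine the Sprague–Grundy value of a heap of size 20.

0

n :  0  1  2  3  4  5  6  7  8  9 10 11 12 13 14 15 16 17 18 19 20
G :  0  1  0  1  0  1  0  1  0  1  0  1  0  1  0  1  0  1  0  1  0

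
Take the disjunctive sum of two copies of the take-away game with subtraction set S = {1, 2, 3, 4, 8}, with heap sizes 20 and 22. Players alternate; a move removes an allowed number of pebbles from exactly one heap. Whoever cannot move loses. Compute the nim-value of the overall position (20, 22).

2

All heaps use S = {1, 2, 3, 4, 8}:
n :  0  1  2  3  4  5  6  7  8  9 10 11 12 13 14 15 16 17 18 19 20 21 22
G :  0  1  2  3  4  0  1  2  3  4  0  1  2  3  4  0  1  2  3  4  0  1  2
Heap A: G(20) = 0.
Heap B: G(22) = 2.
Combined Grundy value = 0 ⊕ 2 = 2.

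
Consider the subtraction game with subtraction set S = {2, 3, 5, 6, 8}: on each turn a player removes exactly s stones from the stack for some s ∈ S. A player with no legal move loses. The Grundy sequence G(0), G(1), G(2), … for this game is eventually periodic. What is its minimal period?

G(0) = 0
G(1) = mex{} = 0
G(2) = mex{0} = 1
G(3) = mex{0,0} = 1
G(4) = mex{1,0} = 2
G(5) = mex{1,1,0} = 2
G(6) = mex{2,1,0,0} = 3
G(7) = mex{2,2,1,0} = 3
G(8) = mex{3,2,1,1,0} = 4
G(9) = mex{3,3,2,1,0} = 4
G(10) = mex{4,3,2,2,1} = 0
G(11) = mex{4,4,3,2,1} = 0
G(12) = mex{0,4,3,3,2} = 1
G(13) = mex{0,0,4,3,2} = 1
G(14) = mex{1,0,4,4,3} = 2
G(15) = mex{1,1,0,4,3} = 2
G(16) = mex{2,1,0,0,4} = 3
G(17) = mex{2,2,1,0,4} = 3
G(18) = mex{3,2,1,1,0} = 4
G(19) = mex{3,3,2,1,0} = 4
G(20) = mex{4,3,2,2,1} = 0
G(21) = mex{4,4,3,2,1} = 0
G(n+10) = G(n) holds for n = 0,…,7 (a full window of length max(S) = 8), so the sequence is purely periodic with period 10.

10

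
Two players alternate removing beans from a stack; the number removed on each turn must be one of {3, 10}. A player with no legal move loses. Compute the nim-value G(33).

0

G(0) = 0
G(1) = mex{} = 0
G(2) = mex{} = 0
G(3) = mex{0} = 1
G(4) = mex{0} = 1
G(5) = mex{0} = 1
G(6) = mex{1} = 0
G(7) = mex{1} = 0
G(8) = mex{1} = 0
G(9) = mex{0} = 1
G(10) = mex{0,0} = 1
G(11) = mex{0,0} = 1
G(12) = mex{1,0} = 2
G(13) = mex{1,1} = 0
G(14) = mex{1,1} = 0
G(15) = mex{2,1} = 0
G(16) = mex{0,0} = 1
G(17) = mex{0,0} = 1
G(18) = mex{0,0} = 1
G(19) = mex{1,1} = 0
G(20) = mex{1,1} = 0
G(21) = mex{1,1} = 0
G(22) = mex{0,2} = 1
G(23) = mex{0,0} = 1
G(24) = mex{0,0} = 1
G(25) = mex{1,0} = 2
G(26) = mex{1,1} = 0
G(27) = mex{1,1} = 0
G(28) = mex{2,1} = 0
G(29) = mex{0,0} = 1
G(30) = mex{0,0} = 1
G(31) = mex{0,0} = 1
G(32) = mex{1,1} = 0
G(33) = mex{1,1} = 0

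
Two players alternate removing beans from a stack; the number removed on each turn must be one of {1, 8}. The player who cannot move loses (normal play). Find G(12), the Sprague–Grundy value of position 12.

1

G(0) = 0
G(1) = mex{0} = 1
G(2) = mex{1} = 0
G(3) = mex{0} = 1
G(4) = mex{1} = 0
G(5) = mex{0} = 1
G(6) = mex{1} = 0
G(7) = mex{0} = 1
G(8) = mex{1,0} = 2
G(9) = mex{2,1} = 0
G(10) = mex{0,0} = 1
G(11) = mex{1,1} = 0
G(12) = mex{0,0} = 1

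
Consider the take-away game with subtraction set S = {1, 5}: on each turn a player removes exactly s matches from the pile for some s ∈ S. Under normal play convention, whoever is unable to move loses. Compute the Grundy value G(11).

1

n :  0  1  2  3  4  5  6  7  8  9 10 11
G :  0  1  0  1  0  1  0  1  0  1  0  1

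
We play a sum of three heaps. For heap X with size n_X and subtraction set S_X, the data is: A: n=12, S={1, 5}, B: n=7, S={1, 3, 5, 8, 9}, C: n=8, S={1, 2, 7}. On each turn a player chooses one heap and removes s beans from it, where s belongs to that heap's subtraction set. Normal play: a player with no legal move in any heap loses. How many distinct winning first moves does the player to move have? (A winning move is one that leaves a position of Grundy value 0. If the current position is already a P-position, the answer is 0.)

Heap A, S = {1, 5}:
n :  0  1  2  3  4  5  6  7  8  9 10 11 12
G :  0  1  0  1  0  1  0  1  0  1  0  1  0
G_A(12) = 0.
Heap B, S = {1, 3, 5, 8, 9}:
n : 0 1 2 3 4 5 6 7
G : 0 1 0 1 0 1 0 1
G_B(7) = 1.
Heap C, S = {1, 2, 7}:
G(0) = 0
G(1) = mex{0} = 1
G(2) = mex{1,0} = 2
G(3) = mex{2,1} = 0
G(4) = mex{0,2} = 1
G(5) = mex{1,0} = 2
G(6) = mex{2,1} = 0
G(7) = mex{0,2,0} = 1
G(8) = mex{1,0,1} = 2
G_C(8) = 2.
Combined Grundy value = 0 ⊕ 1 ⊕ 2 = 3.
A winning move leaves total XOR = 0, i.e. changes one component's Grundy value g to g ⊕ X where X is the current total.
Heap A: need g' = 0⊕3 = 3. Options: 12−1→G=1, 12−5→G=1. Hits: 0.
Heap B: need g' = 1⊕3 = 2. Options: 7−1→G=0, 7−3→G=0, 7−5→G=0. Hits: 0.
Heap C: need g' = 2⊕3 = 1. Options: 8−1→G=1, 8−2→G=0, 8−7→G=1. Hits: 2.

2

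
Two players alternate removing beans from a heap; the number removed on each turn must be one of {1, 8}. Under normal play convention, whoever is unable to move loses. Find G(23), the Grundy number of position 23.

G(0) = 0
G(1) = mex{0} = 1
G(2) = mex{1} = 0
G(3) = mex{0} = 1
G(4) = mex{1} = 0
G(5) = mex{0} = 1
G(6) = mex{1} = 0
G(7) = mex{0} = 1
G(8) = mex{1,0} = 2
G(9) = mex{2,1} = 0
G(10) = mex{0,0} = 1
G(11) = mex{1,1} = 0
G(12) = mex{0,0} = 1
G(13) = mex{1,1} = 0
G(14) = mex{0,0} = 1
G(15) = mex{1,1} = 0
G(16) = mex{0,2} = 1
G(17) = mex{1,0} = 2
G(18) = mex{2,1} = 0
G(19) = mex{0,0} = 1
G(20) = mex{1,1} = 0
G(21) = mex{0,0} = 1
G(22) = mex{1,1} = 0
G(23) = mex{0,0} = 1

1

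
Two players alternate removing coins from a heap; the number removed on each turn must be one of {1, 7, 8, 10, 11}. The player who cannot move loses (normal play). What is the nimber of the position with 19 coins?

1

n :  0  1  2  3  4  5  6  7  8  9 10 11 12 13 14 15 16 17 18 19
G :  0  1  0  1  0  1  0  1  2  3  2  3  2  3  2  3  4  5  0  1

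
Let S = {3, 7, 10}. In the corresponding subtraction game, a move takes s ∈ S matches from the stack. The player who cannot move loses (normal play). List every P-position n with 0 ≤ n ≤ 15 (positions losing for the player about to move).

n :  0  1  2  3  4  5  6  7  8  9 10 11 12 13 14 15
G :  0  0  0  1  1  1  0  2  2  1  3  3  2  2  0  0
P-positions are exactly the n with G(n) = 0.

0, 1, 2, 6, 14, 15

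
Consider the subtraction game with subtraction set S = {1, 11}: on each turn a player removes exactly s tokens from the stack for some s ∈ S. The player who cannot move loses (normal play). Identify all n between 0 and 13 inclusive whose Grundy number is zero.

0, 2, 4, 6, 8, 10, 12

G(0) = 0
G(1) = mex{0} = 1
G(2) = mex{1} = 0
G(3) = mex{0} = 1
G(4) = mex{1} = 0
G(5) = mex{0} = 1
G(6) = mex{1} = 0
G(7) = mex{0} = 1
G(8) = mex{1} = 0
G(9) = mex{0} = 1
G(10) = mex{1} = 0
G(11) = mex{0,0} = 1
G(12) = mex{1,1} = 0
G(13) = mex{0,0} = 1
P-positions are exactly the n with G(n) = 0.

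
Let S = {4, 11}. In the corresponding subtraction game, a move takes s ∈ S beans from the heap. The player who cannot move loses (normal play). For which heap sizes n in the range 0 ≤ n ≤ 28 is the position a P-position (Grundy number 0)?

0, 1, 2, 3, 8, 9, 10, 15, 16, 17, 18, 23, 24, 25

G(0) = 0
G(1) = mex{} = 0
G(2) = mex{} = 0
G(3) = mex{} = 0
G(4) = mex{0} = 1
G(5) = mex{0} = 1
G(6) = mex{0} = 1
G(7) = mex{0} = 1
G(8) = mex{1} = 0
G(9) = mex{1} = 0
G(10) = mex{1} = 0
G(11) = mex{1,0} = 2
G(12) = mex{0,0} = 1
G(13) = mex{0,0} = 1
G(14) = mex{0,0} = 1
G(15) = mex{2,1} = 0
G(16) = mex{1,1} = 0
G(17) = mex{1,1} = 0
G(18) = mex{1,1} = 0
G(19) = mex{0,0} = 1
G(20) = mex{0,0} = 1
G(21) = mex{0,0} = 1
G(22) = mex{0,2} = 1
G(23) = mex{1,1} = 0
G(24) = mex{1,1} = 0
G(25) = mex{1,1} = 0
G(26) = mex{1,0} = 2
G(27) = mex{0,0} = 1
G(28) = mex{0,0} = 1
P-positions are exactly the n with G(n) = 0.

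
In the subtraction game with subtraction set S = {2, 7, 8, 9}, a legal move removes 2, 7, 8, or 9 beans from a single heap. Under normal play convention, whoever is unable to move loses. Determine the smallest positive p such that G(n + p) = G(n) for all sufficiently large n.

15

G(0) = 0
G(1) = mex{} = 0
G(2) = mex{0} = 1
G(3) = mex{0} = 1
G(4) = mex{1} = 0
G(5) = mex{1} = 0
G(6) = mex{0} = 1
G(7) = mex{0,0} = 1
G(8) = mex{1,0,0} = 2
G(9) = mex{1,1,0,0} = 2
G(10) = mex{2,1,1,0} = 3
G(11) = mex{2,0,1,1} = 3
G(12) = mex{3,0,0,1} = 2
G(13) = mex{3,1,0,0} = 2
G(14) = mex{2,1,1,0} = 3
G(15) = mex{2,2,1,1} = 0
G(16) = mex{3,2,2,1} = 0
G(17) = mex{0,3,2,2} = 1
G(18) = mex{0,3,3,2} = 1
G(19) = mex{1,2,3,3} = 0
G(20) = mex{1,2,2,3} = 0
G(21) = mex{0,3,2,2} = 1
G(22) = mex{0,0,3,2} = 1
G(23) = mex{1,0,0,3} = 2
G(24) = mex{1,1,0,0} = 2
G(25) = mex{2,1,1,0} = 3
G(26) = mex{2,0,1,1} = 3
G(27) = mex{3,0,0,1} = 2
G(28) = mex{3,1,0,0} = 2
G(29) = mex{2,1,1,0} = 3
G(30) = mex{2,2,1,1} = 0
G(31) = mex{3,2,2,1} = 0
G(n+15) = G(n) holds for n = 0,…,8 (a full window of length max(S) = 9), so the sequence is purely periodic with period 15.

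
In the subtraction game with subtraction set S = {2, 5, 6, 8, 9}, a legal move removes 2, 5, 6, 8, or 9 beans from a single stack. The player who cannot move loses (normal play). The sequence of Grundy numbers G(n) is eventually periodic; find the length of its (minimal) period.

14

n :  0  1  2  3  4  5  6  7  8  9 10 11 12 13 14 15 16 17 18 19 20 21 22 23 24 25 26 27 28 29
G :  0  0  1  1  0  2  1  3  2  2  3  0  2  1  0  0  1  1  0  2  1  3  2  2  3  0  2  1  0  0
G(n+14) = G(n) holds for n = 0,…,8 (a full window of length max(S) = 9), so the sequence is purely periodic with period 14.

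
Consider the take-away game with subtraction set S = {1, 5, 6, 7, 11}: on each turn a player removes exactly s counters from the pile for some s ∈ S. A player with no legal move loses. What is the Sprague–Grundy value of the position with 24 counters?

0

n :  0  1  2  3  4  5  6  7  8  9 10 11 12 13 14 15 16 17 18 19 20 21 22 23 24
G :  0  1  0  1  0  1  2  3  2  3  2  3  0  1  0  1  0  1  2  3  2  3  2  3  0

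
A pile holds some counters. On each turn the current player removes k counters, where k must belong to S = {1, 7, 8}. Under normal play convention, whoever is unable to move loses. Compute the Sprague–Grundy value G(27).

2

n :  0  1  2  3  4  5  6  7  8  9 10 11 12 13 14 15 16 17 18 19 20 21 22 23 24 25 26 27
G :  0  1  0  1  0  1  0  1  2  3  2  3  2  3  2  0  1  0  1  0  1  0  1  2  3  2  3  2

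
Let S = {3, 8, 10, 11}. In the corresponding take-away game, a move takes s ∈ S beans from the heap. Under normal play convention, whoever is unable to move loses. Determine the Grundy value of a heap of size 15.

3

G(0) = 0
G(1) = mex{} = 0
G(2) = mex{} = 0
G(3) = mex{0} = 1
G(4) = mex{0} = 1
G(5) = mex{0} = 1
G(6) = mex{1} = 0
G(7) = mex{1} = 0
G(8) = mex{1,0} = 2
G(9) = mex{0,0} = 1
G(10) = mex{0,0,0} = 1
G(11) = mex{2,1,0,0} = 3
G(12) = mex{1,1,0,0} = 2
G(13) = mex{1,1,1,0} = 2
G(14) = mex{3,0,1,1} = 2
G(15) = mex{2,0,1,1} = 3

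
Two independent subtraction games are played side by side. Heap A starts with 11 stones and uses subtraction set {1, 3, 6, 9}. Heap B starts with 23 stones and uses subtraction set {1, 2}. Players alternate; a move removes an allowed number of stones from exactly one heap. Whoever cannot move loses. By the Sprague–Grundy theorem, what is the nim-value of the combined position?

Heap A, S = {1, 3, 6, 9}:
n :  0  1  2  3  4  5  6  7  8  9 10 11
G :  0  1  0  1  0  1  2  3  2  3  2  3
G_A(11) = 3.
Heap B, S = {1, 2}:
G(0) = 0
G(1) = mex{0} = 1
G(2) = mex{1,0} = 2
G(3) = mex{2,1} = 0
G(4) = mex{0,2} = 1
G(5) = mex{1,0} = 2
G(6) = mex{2,1} = 0
G(7) = mex{0,2} = 1
G(8) = mex{1,0} = 2
G(9) = mex{2,1} = 0
G(10) = mex{0,2} = 1
G(11) = mex{1,0} = 2
G(12) = mex{2,1} = 0
G(13) = mex{0,2} = 1
G(14) = mex{1,0} = 2
G(15) = mex{2,1} = 0
G(16) = mex{0,2} = 1
G(17) = mex{1,0} = 2
G(18) = mex{2,1} = 0
G(19) = mex{0,2} = 1
G(20) = mex{1,0} = 2
G(21) = mex{2,1} = 0
G(22) = mex{0,2} = 1
G(23) = mex{1,0} = 2
G_B(23) = 2.
Combined Grundy value = 3 ⊕ 2 = 1.

1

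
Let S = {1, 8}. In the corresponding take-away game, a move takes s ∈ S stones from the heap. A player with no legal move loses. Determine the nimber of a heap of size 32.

G(0) = 0
G(1) = mex{0} = 1
G(2) = mex{1} = 0
G(3) = mex{0} = 1
G(4) = mex{1} = 0
G(5) = mex{0} = 1
G(6) = mex{1} = 0
G(7) = mex{0} = 1
G(8) = mex{1,0} = 2
G(9) = mex{2,1} = 0
G(10) = mex{0,0} = 1
G(11) = mex{1,1} = 0
G(12) = mex{0,0} = 1
G(13) = mex{1,1} = 0
G(14) = mex{0,0} = 1
G(15) = mex{1,1} = 0
G(16) = mex{0,2} = 1
G(17) = mex{1,0} = 2
G(18) = mex{2,1} = 0
G(19) = mex{0,0} = 1
G(20) = mex{1,1} = 0
G(21) = mex{0,0} = 1
G(22) = mex{1,1} = 0
G(23) = mex{0,0} = 1
G(24) = mex{1,1} = 0
G(25) = mex{0,2} = 1
G(26) = mex{1,0} = 2
G(27) = mex{2,1} = 0
G(28) = mex{0,0} = 1
G(29) = mex{1,1} = 0
G(30) = mex{0,0} = 1
G(31) = mex{1,1} = 0
G(32) = mex{0,0} = 1

1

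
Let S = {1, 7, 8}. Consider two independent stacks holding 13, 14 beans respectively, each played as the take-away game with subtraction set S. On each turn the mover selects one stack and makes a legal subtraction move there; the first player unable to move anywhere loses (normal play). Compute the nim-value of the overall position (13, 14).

All stacks use S = {1, 7, 8}:
G(0) = 0
G(1) = mex{0} = 1
G(2) = mex{1} = 0
G(3) = mex{0} = 1
G(4) = mex{1} = 0
G(5) = mex{0} = 1
G(6) = mex{1} = 0
G(7) = mex{0,0} = 1
G(8) = mex{1,1,0} = 2
G(9) = mex{2,0,1} = 3
G(10) = mex{3,1,0} = 2
G(11) = mex{2,0,1} = 3
G(12) = mex{3,1,0} = 2
G(13) = mex{2,0,1} = 3
G(14) = mex{3,1,0} = 2
Stack A: G(13) = 3.
Stack B: G(14) = 2.
Combined Grundy value = 3 ⊕ 2 = 1.

1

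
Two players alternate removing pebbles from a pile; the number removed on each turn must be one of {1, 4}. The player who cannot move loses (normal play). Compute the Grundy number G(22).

0

n :  0  1  2  3  4  5  6  7  8  9 10 11 12 13 14 15 16 17 18 19 20 21 22
G :  0  1  0  1  2  0  1  0  1  2  0  1  0  1  2  0  1  0  1  2  0  1  0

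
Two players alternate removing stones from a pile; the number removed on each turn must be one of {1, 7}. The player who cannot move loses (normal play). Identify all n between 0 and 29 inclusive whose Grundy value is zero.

G(0) = 0
G(1) = mex{0} = 1
G(2) = mex{1} = 0
G(3) = mex{0} = 1
G(4) = mex{1} = 0
G(5) = mex{0} = 1
G(6) = mex{1} = 0
G(7) = mex{0,0} = 1
G(8) = mex{1,1} = 0
G(9) = mex{0,0} = 1
G(10) = mex{1,1} = 0
G(11) = mex{0,0} = 1
G(12) = mex{1,1} = 0
G(13) = mex{0,0} = 1
G(14) = mex{1,1} = 0
G(15) = mex{0,0} = 1
G(16) = mex{1,1} = 0
G(17) = mex{0,0} = 1
G(18) = mex{1,1} = 0
G(19) = mex{0,0} = 1
G(20) = mex{1,1} = 0
G(21) = mex{0,0} = 1
G(22) = mex{1,1} = 0
G(23) = mex{0,0} = 1
G(24) = mex{1,1} = 0
G(25) = mex{0,0} = 1
G(26) = mex{1,1} = 0
G(27) = mex{0,0} = 1
G(28) = mex{1,1} = 0
G(29) = mex{0,0} = 1
P-positions are exactly the n with G(n) = 0.

0, 2, 4, 6, 8, 10, 12, 14, 16, 18, 20, 22, 24, 26, 28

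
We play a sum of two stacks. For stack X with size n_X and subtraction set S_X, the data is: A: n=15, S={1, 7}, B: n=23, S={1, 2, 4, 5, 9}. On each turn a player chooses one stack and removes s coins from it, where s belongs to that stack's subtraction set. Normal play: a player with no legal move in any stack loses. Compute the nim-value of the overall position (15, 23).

Stack A, S = {1, 7}:
G(0) = 0
G(1) = mex{0} = 1
G(2) = mex{1} = 0
G(3) = mex{0} = 1
G(4) = mex{1} = 0
G(5) = mex{0} = 1
G(6) = mex{1} = 0
G(7) = mex{0,0} = 1
G(8) = mex{1,1} = 0
G(9) = mex{0,0} = 1
G(10) = mex{1,1} = 0
G(11) = mex{0,0} = 1
G(12) = mex{1,1} = 0
G(13) = mex{0,0} = 1
G(14) = mex{1,1} = 0
G(15) = mex{0,0} = 1
G_A(15) = 1.
Stack B, S = {1, 2, 4, 5, 9}:
n :  0  1  2  3  4  5  6  7  8  9 10 11 12 13 14 15 16 17 18 19 20 21 22 23
G :  0  1  2  0  1  2  0  1  2  3  4  5  3  0  1  2  0  1  2  0  1  2  3  4
G_B(23) = 4.
Combined Grundy value = 1 ⊕ 4 = 5.

5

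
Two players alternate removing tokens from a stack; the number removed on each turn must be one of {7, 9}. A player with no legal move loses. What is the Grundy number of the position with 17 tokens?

0

G(0) = 0
G(1) = mex{} = 0
G(2) = mex{} = 0
G(3) = mex{} = 0
G(4) = mex{} = 0
G(5) = mex{} = 0
G(6) = mex{} = 0
G(7) = mex{0} = 1
G(8) = mex{0} = 1
G(9) = mex{0,0} = 1
G(10) = mex{0,0} = 1
G(11) = mex{0,0} = 1
G(12) = mex{0,0} = 1
G(13) = mex{0,0} = 1
G(14) = mex{1,0} = 2
G(15) = mex{1,0} = 2
G(16) = mex{1,1} = 0
G(17) = mex{1,1} = 0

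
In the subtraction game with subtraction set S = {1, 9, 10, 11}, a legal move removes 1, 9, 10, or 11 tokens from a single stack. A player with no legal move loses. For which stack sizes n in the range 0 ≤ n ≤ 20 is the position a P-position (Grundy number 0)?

n :  0  1  2  3  4  5  6  7  8  9 10 11 12 13 14 15 16 17 18 19 20
G :  0  1  0  1  0  1  0  1  0  1  2  3  2  3  2  3  2  3  2  3  0
P-positions are exactly the n with G(n) = 0.

0, 2, 4, 6, 8, 20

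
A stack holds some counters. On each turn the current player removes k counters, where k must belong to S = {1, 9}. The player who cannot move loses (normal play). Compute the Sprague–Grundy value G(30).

n :  0  1  2  3  4  5  6  7  8  9 10 11 12 13 14 15 16 17 18 19 20 21 22 23 24 25 26 27 28 29 30
G :  0  1  0  1  0  1  0  1  0  1  0  1  0  1  0  1  0  1  0  1  0  1  0  1  0  1  0  1  0  1  0

0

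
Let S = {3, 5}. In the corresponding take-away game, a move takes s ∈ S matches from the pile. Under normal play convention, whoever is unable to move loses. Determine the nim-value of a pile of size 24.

G(0) = 0
G(1) = mex{} = 0
G(2) = mex{} = 0
G(3) = mex{0} = 1
G(4) = mex{0} = 1
G(5) = mex{0,0} = 1
G(6) = mex{1,0} = 2
G(7) = mex{1,0} = 2
G(8) = mex{1,1} = 0
G(9) = mex{2,1} = 0
G(10) = mex{2,1} = 0
G(11) = mex{0,2} = 1
G(12) = mex{0,2} = 1
G(13) = mex{0,0} = 1
G(14) = mex{1,0} = 2
G(15) = mex{1,0} = 2
G(16) = mex{1,1} = 0
G(17) = mex{2,1} = 0
G(18) = mex{2,1} = 0
G(19) = mex{0,2} = 1
G(20) = mex{0,2} = 1
G(21) = mex{0,0} = 1
G(22) = mex{1,0} = 2
G(23) = mex{1,0} = 2
G(24) = mex{1,1} = 0

0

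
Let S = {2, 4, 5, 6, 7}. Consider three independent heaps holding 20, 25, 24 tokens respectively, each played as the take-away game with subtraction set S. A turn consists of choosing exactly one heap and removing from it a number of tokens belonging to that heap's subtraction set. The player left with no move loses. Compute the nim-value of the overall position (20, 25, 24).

All heaps use S = {2, 4, 5, 6, 7}:
G(0) = 0
G(1) = mex{} = 0
G(2) = mex{0} = 1
G(3) = mex{0} = 1
G(4) = mex{1,0} = 2
G(5) = mex{1,0,0} = 2
G(6) = mex{2,1,0,0} = 3
G(7) = mex{2,1,1,0,0} = 3
G(8) = mex{3,2,1,1,0} = 4
G(9) = mex{3,2,2,1,1} = 0
G(10) = mex{4,3,2,2,1} = 0
G(11) = mex{0,3,3,2,2} = 1
G(12) = mex{0,4,3,3,2} = 1
G(13) = mex{1,0,4,3,3} = 2
G(14) = mex{1,0,0,4,3} = 2
G(15) = mex{2,1,0,0,4} = 3
G(16) = mex{2,1,1,0,0} = 3
G(17) = mex{3,2,1,1,0} = 4
G(18) = mex{3,2,2,1,1} = 0
G(19) = mex{4,3,2,2,1} = 0
G(20) = mex{0,3,3,2,2} = 1
G(21) = mex{0,4,3,3,2} = 1
G(22) = mex{1,0,4,3,3} = 2
G(23) = mex{1,0,0,4,3} = 2
G(24) = mex{2,1,0,0,4} = 3
G(25) = mex{2,1,1,0,0} = 3
Heap A: G(20) = 1.
Heap B: G(25) = 3.
Heap C: G(24) = 3.
Combined Grundy value = 1 ⊕ 3 ⊕ 3 = 1.

1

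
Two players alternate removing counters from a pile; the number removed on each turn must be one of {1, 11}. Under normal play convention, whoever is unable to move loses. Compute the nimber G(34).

n :  0  1  2  3  4  5  6  7  8  9 10 11 12 13 14 15 16 17 18 19 20 21 22 23 24 25 26 27 28 29 30 31 32 33 34
G :  0  1  0  1  0  1  0  1  0  1  0  1  0  1  0  1  0  1  0  1  0  1  0  1  0  1  0  1  0  1  0  1  0  1  0

0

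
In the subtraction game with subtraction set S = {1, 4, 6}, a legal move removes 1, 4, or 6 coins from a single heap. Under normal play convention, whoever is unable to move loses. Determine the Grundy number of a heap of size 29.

G(0) = 0
G(1) = mex{0} = 1
G(2) = mex{1} = 0
G(3) = mex{0} = 1
G(4) = mex{1,0} = 2
G(5) = mex{2,1} = 0
G(6) = mex{0,0,0} = 1
G(7) = mex{1,1,1} = 0
G(8) = mex{0,2,0} = 1
G(9) = mex{1,0,1} = 2
G(10) = mex{2,1,2} = 0
G(11) = mex{0,0,0} = 1
G(12) = mex{1,1,1} = 0
G(13) = mex{0,2,0} = 1
G(14) = mex{1,0,1} = 2
G(15) = mex{2,1,2} = 0
G(16) = mex{0,0,0} = 1
G(17) = mex{1,1,1} = 0
G(18) = mex{0,2,0} = 1
G(19) = mex{1,0,1} = 2
G(20) = mex{2,1,2} = 0
G(21) = mex{0,0,0} = 1
G(22) = mex{1,1,1} = 0
G(23) = mex{0,2,0} = 1
G(24) = mex{1,0,1} = 2
G(25) = mex{2,1,2} = 0
G(26) = mex{0,0,0} = 1
G(27) = mex{1,1,1} = 0
G(28) = mex{0,2,0} = 1
G(29) = mex{1,0,1} = 2

2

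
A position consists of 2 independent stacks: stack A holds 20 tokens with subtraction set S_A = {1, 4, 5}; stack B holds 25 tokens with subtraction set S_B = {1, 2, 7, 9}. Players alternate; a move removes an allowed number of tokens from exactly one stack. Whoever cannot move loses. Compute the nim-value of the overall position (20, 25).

Stack A, S = {1, 4, 5}:
n :  0  1  2  3  4  5  6  7  8  9 10 11 12 13 14 15 16 17 18 19 20
G :  0  1  0  1  2  3  2  3  0  1  0  1  2  3  2  3  0  1  0  1  2
G_A(20) = 2.
Stack B, S = {1, 2, 7, 9}:
n :  0  1  2  3  4  5  6  7  8  9 10 11 12 13 14 15 16 17 18 19 20 21 22 23 24 25
G :  0  1  2  0  1  2  0  1  2  3  4  0  1  2  0  1  2  0  1  2  3  4  0  1  2  0
G_B(25) = 0.
Combined Grundy value = 2 ⊕ 0 = 2.

2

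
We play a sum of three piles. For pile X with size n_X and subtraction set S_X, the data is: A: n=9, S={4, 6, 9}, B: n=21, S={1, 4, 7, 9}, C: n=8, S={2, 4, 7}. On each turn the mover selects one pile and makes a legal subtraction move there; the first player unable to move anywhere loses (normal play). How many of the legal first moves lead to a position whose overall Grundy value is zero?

2

Pile A, S = {4, 6, 9}:
G(0) = 0
G(1) = mex{} = 0
G(2) = mex{} = 0
G(3) = mex{} = 0
G(4) = mex{0} = 1
G(5) = mex{0} = 1
G(6) = mex{0,0} = 1
G(7) = mex{0,0} = 1
G(8) = mex{1,0} = 2
G(9) = mex{1,0,0} = 2
G_A(9) = 2.
Pile B, S = {1, 4, 7, 9}:
G(0) = 0
G(1) = mex{0} = 1
G(2) = mex{1} = 0
G(3) = mex{0} = 1
G(4) = mex{1,0} = 2
G(5) = mex{2,1} = 0
G(6) = mex{0,0} = 1
G(7) = mex{1,1,0} = 2
G(8) = mex{2,2,1} = 0
G(9) = mex{0,0,0,0} = 1
G(10) = mex{1,1,1,1} = 0
G(11) = mex{0,2,2,0} = 1
G(12) = mex{1,0,0,1} = 2
G(13) = mex{2,1,1,2} = 0
G(14) = mex{0,0,2,0} = 1
G(15) = mex{1,1,0,1} = 2
G(16) = mex{2,2,1,2} = 0
G(17) = mex{0,0,0,0} = 1
G(18) = mex{1,1,1,1} = 0
G(19) = mex{0,2,2,0} = 1
G(20) = mex{1,0,0,1} = 2
G(21) = mex{2,1,1,2} = 0
G_B(21) = 0.
Pile C, S = {2, 4, 7}:
G(0) = 0
G(1) = mex{} = 0
G(2) = mex{0} = 1
G(3) = mex{0} = 1
G(4) = mex{1,0} = 2
G(5) = mex{1,0} = 2
G(6) = mex{2,1} = 0
G(7) = mex{2,1,0} = 3
G(8) = mex{0,2,0} = 1
G_C(8) = 1.
Combined Grundy value = 2 ⊕ 0 ⊕ 1 = 3.
A winning move leaves total XOR = 0, i.e. changes one component's Grundy value g to g ⊕ X where X is the current total.
Pile A: need g' = 2⊕3 = 1. Options: 9−4→G=1, 9−6→G=0, 9−9→G=0. Hits: 1.
Pile B: need g' = 0⊕3 = 3. Options: 21−1→G=2, 21−4→G=1, 21−7→G=1, 21−9→G=2. Hits: 0.
Pile C: need g' = 1⊕3 = 2. Options: 8−2→G=0, 8−4→G=2, 8−7→G=0. Hits: 1.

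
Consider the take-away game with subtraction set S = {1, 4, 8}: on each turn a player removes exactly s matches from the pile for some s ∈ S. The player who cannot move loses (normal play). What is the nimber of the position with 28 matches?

G(0) = 0
G(1) = mex{0} = 1
G(2) = mex{1} = 0
G(3) = mex{0} = 1
G(4) = mex{1,0} = 2
G(5) = mex{2,1} = 0
G(6) = mex{0,0} = 1
G(7) = mex{1,1} = 0
G(8) = mex{0,2,0} = 1
G(9) = mex{1,0,1} = 2
G(10) = mex{2,1,0} = 3
G(11) = mex{3,0,1} = 2
G(12) = mex{2,1,2} = 0
G(13) = mex{0,2,0} = 1
G(14) = mex{1,3,1} = 0
G(15) = mex{0,2,0} = 1
G(16) = mex{1,0,1} = 2
G(17) = mex{2,1,2} = 0
G(18) = mex{0,0,3} = 1
G(19) = mex{1,1,2} = 0
G(20) = mex{0,2,0} = 1
G(21) = mex{1,0,1} = 2
G(22) = mex{2,1,0} = 3
G(23) = mex{3,0,1} = 2
G(24) = mex{2,1,2} = 0
G(25) = mex{0,2,0} = 1
G(26) = mex{1,3,1} = 0
G(27) = mex{0,2,0} = 1
G(28) = mex{1,0,1} = 2

2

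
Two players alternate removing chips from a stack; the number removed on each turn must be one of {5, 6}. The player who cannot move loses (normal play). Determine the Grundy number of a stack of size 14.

0

G(0) = 0
G(1) = mex{} = 0
G(2) = mex{} = 0
G(3) = mex{} = 0
G(4) = mex{} = 0
G(5) = mex{0} = 1
G(6) = mex{0,0} = 1
G(7) = mex{0,0} = 1
G(8) = mex{0,0} = 1
G(9) = mex{0,0} = 1
G(10) = mex{1,0} = 2
G(11) = mex{1,1} = 0
G(12) = mex{1,1} = 0
G(13) = mex{1,1} = 0
G(14) = mex{1,1} = 0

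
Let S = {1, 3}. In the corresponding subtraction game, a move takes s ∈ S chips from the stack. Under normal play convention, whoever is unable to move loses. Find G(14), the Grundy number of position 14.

0

G(0) = 0
G(1) = mex{0} = 1
G(2) = mex{1} = 0
G(3) = mex{0,0} = 1
G(4) = mex{1,1} = 0
G(5) = mex{0,0} = 1
G(6) = mex{1,1} = 0
G(7) = mex{0,0} = 1
G(8) = mex{1,1} = 0
G(9) = mex{0,0} = 1
G(10) = mex{1,1} = 0
G(11) = mex{0,0} = 1
G(12) = mex{1,1} = 0
G(13) = mex{0,0} = 1
G(14) = mex{1,1} = 0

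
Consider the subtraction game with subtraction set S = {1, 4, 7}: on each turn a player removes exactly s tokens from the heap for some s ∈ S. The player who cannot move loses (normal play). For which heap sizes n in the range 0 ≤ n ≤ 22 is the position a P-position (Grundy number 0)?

0, 2, 5, 8, 10, 13, 16, 18, 21

G(0) = 0
G(1) = mex{0} = 1
G(2) = mex{1} = 0
G(3) = mex{0} = 1
G(4) = mex{1,0} = 2
G(5) = mex{2,1} = 0
G(6) = mex{0,0} = 1
G(7) = mex{1,1,0} = 2
G(8) = mex{2,2,1} = 0
G(9) = mex{0,0,0} = 1
G(10) = mex{1,1,1} = 0
G(11) = mex{0,2,2} = 1
G(12) = mex{1,0,0} = 2
G(13) = mex{2,1,1} = 0
G(14) = mex{0,0,2} = 1
G(15) = mex{1,1,0} = 2
G(16) = mex{2,2,1} = 0
G(17) = mex{0,0,0} = 1
G(18) = mex{1,1,1} = 0
G(19) = mex{0,2,2} = 1
G(20) = mex{1,0,0} = 2
G(21) = mex{2,1,1} = 0
G(22) = mex{0,0,2} = 1
P-positions are exactly the n with G(n) = 0.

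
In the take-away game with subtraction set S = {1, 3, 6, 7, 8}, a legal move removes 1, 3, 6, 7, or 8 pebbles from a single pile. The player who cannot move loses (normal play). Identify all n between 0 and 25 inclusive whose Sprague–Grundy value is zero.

0, 2, 4, 13, 15, 17

n :  0  1  2  3  4  5  6  7  8  9 10 11 12 13 14 15 16 17 18 19 20 21 22 23 24 25
G :  0  1  0  1  0  1  2  3  2  3  2  3  4  0  1  0  1  0  1  2  3  2  3  2  3  4
P-positions are exactly the n with G(n) = 0.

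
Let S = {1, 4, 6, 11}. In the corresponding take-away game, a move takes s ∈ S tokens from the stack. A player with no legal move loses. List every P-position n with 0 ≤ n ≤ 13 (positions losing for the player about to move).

0, 2, 5, 7, 10, 12

G(0) = 0
G(1) = mex{0} = 1
G(2) = mex{1} = 0
G(3) = mex{0} = 1
G(4) = mex{1,0} = 2
G(5) = mex{2,1} = 0
G(6) = mex{0,0,0} = 1
G(7) = mex{1,1,1} = 0
G(8) = mex{0,2,0} = 1
G(9) = mex{1,0,1} = 2
G(10) = mex{2,1,2} = 0
G(11) = mex{0,0,0,0} = 1
G(12) = mex{1,1,1,1} = 0
G(13) = mex{0,2,0,0} = 1
P-positions are exactly the n with G(n) = 0.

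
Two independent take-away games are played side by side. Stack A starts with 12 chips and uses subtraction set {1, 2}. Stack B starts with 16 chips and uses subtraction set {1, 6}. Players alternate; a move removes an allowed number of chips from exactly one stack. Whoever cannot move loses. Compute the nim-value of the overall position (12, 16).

0

Stack A, S = {1, 2}:
n :  0  1  2  3  4  5  6  7  8  9 10 11 12
G :  0  1  2  0  1  2  0  1  2  0  1  2  0
G_A(12) = 0.
Stack B, S = {1, 6}:
G(0) = 0
G(1) = mex{0} = 1
G(2) = mex{1} = 0
G(3) = mex{0} = 1
G(4) = mex{1} = 0
G(5) = mex{0} = 1
G(6) = mex{1,0} = 2
G(7) = mex{2,1} = 0
G(8) = mex{0,0} = 1
G(9) = mex{1,1} = 0
G(10) = mex{0,0} = 1
G(11) = mex{1,1} = 0
G(12) = mex{0,2} = 1
G(13) = mex{1,0} = 2
G(14) = mex{2,1} = 0
G(15) = mex{0,0} = 1
G(16) = mex{1,1} = 0
G_B(16) = 0.
Combined Grundy value = 0 ⊕ 0 = 0.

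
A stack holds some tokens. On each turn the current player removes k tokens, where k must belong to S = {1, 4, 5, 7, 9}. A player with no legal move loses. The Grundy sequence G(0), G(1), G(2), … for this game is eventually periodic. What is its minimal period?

n :  0  1  2  3  4  5  6  7  8  9 10 11 12 13 14 15 16 17 18
G :  0  1  0  1  2  3  2  3  0  1  0  1  2  3  2  3  0  1  0
G(n+8) = G(n) holds for n = 0,…,8 (a full window of length max(S) = 9), so the sequence is purely periodic with period 8.

8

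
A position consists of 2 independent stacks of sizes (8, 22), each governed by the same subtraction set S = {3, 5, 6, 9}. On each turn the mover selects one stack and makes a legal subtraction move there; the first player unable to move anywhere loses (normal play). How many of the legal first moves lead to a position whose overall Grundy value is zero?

All stacks use S = {3, 5, 6, 9}:
G(0) = 0
G(1) = mex{} = 0
G(2) = mex{} = 0
G(3) = mex{0} = 1
G(4) = mex{0} = 1
G(5) = mex{0,0} = 1
G(6) = mex{1,0,0} = 2
G(7) = mex{1,0,0} = 2
G(8) = mex{1,1,0} = 2
G(9) = mex{2,1,1,0} = 3
G(10) = mex{2,1,1,0} = 3
G(11) = mex{2,2,1,0} = 3
G(12) = mex{3,2,2,1} = 0
G(13) = mex{3,2,2,1} = 0
G(14) = mex{3,3,2,1} = 0
G(15) = mex{0,3,3,2} = 1
G(16) = mex{0,3,3,2} = 1
G(17) = mex{0,0,3,2} = 1
G(18) = mex{1,0,0,3} = 2
G(19) = mex{1,0,0,3} = 2
G(20) = mex{1,1,0,3} = 2
G(21) = mex{2,1,1,0} = 3
G(22) = mex{2,1,1,0} = 3
Stack A: G(8) = 2.
Stack B: G(22) = 3.
Combined Grundy value = 2 ⊕ 3 = 1.
A winning move leaves total XOR = 0, i.e. changes one component's Grundy value g to g ⊕ X where X is the current total.
Stack A: need g' = 2⊕1 = 3. Options: 8−3→G=1, 8−5→G=1, 8−6→G=0. Hits: 0.
Stack B: need g' = 3⊕1 = 2. Options: 22−3→G=2, 22−5→G=1, 22−6→G=1, 22−9→G=0. Hits: 1.

1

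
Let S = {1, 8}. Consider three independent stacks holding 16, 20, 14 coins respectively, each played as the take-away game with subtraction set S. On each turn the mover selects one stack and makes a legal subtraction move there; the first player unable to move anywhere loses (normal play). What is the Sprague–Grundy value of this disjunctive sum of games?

All stacks use S = {1, 8}:
n :  0  1  2  3  4  5  6  7  8  9 10 11 12 13 14 15 16 17 18 19 20
G :  0  1  0  1  0  1  0  1  2  0  1  0  1  0  1  0  1  2  0  1  0
Stack A: G(16) = 1.
Stack B: G(20) = 0.
Stack C: G(14) = 1.
Combined Grundy value = 1 ⊕ 0 ⊕ 1 = 0.

0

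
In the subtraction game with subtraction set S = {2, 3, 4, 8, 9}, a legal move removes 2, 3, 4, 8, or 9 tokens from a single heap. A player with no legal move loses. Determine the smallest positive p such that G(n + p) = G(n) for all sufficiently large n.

6

n :  0  1  2  3  4  5  6  7  8  9 10 11 12 13 14 15 16
G :  0  0  1  1  2  2  0  0  1  1  2  2  0  0  1  1  2
G(n+6) = G(n) holds for n = 0,…,8 (a full window of length max(S) = 9), so the sequence is purely periodic with period 6.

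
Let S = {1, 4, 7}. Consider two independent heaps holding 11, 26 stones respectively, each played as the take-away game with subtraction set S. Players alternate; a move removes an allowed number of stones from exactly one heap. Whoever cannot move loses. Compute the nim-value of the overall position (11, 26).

All heaps use S = {1, 4, 7}:
n :  0  1  2  3  4  5  6  7  8  9 10 11 12 13 14 15 16 17 18 19 20 21 22 23 24 25 26
G :  0  1  0  1  2  0  1  2  0  1  0  1  2  0  1  2  0  1  0  1  2  0  1  2  0  1  0
Heap A: G(11) = 1.
Heap B: G(26) = 0.
Combined Grundy value = 1 ⊕ 0 = 1.

1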